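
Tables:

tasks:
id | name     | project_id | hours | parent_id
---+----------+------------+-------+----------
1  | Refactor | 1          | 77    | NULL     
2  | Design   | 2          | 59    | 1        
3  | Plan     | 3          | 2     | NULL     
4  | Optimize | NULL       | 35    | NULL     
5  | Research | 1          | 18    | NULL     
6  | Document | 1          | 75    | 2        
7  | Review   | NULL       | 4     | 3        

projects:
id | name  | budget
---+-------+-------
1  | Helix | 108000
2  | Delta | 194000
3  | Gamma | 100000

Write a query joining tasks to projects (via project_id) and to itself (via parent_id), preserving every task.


Two LEFT JOINs from the same base table tasks: one to projects via project_id, one to tasks itself via parent_id. Both are LEFT so every task is preserved.
Match against projects:
  - task 1 (Refactor): project_id=1 -> matches Helix
  - task 2 (Design): project_id=2 -> matches Delta
  - task 3 (Plan): project_id=3 -> matches Gamma
  - task 4 (Optimize): project_id=NULL, no match -> kept with NULL
  - task 5 (Research): project_id=1 -> matches Helix
  - task 6 (Document): project_id=1 -> matches Helix
  - task 7 (Review): project_id=NULL, no match -> kept with NULL
Match against tasks (self):
  - task 1 (Refactor): parent_id=NULL -> NULL
  - task 2 (Design): parent_id=1 -> Refactor
  - task 3 (Plan): parent_id=NULL -> NULL
  - task 4 (Optimize): parent_id=NULL -> NULL
  - task 5 (Research): parent_id=NULL -> NULL
  - task 6 (Document): parent_id=2 -> Design
  - task 7 (Review): parent_id=3 -> Plan

SQL:
SELECT a.name, b.name AS project, c.name AS parent
FROM tasks a
LEFT JOIN projects b ON a.project_id = b.id
LEFT JOIN tasks c ON a.parent_id = c.id

Result:
name     | project | parent  
---------+---------+---------
Refactor | Helix   | NULL    
Design   | Delta   | Refactor
Plan     | Gamma   | NULL    
Optimize | NULL    | NULL    
Research | Helix   | NULL    
Document | Helix   | Design  
Review   | NULL    | Plan    


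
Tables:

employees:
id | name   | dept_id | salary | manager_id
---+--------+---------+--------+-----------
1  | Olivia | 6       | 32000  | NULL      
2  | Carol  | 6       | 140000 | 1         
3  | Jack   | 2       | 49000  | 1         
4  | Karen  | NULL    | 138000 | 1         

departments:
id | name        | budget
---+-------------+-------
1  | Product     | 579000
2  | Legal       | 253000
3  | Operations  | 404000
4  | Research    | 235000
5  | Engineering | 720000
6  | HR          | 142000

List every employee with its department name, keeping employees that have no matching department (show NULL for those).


LEFT JOIN keeps every row from employees (the left table); where dept_id has no match in departments, the department columns become NULL. Walk through each employee:
  - employee 1 (Olivia): dept_id=6 -> matches HR
  - employee 2 (Carol): dept_id=6 -> matches HR
  - employee 3 (Jack): dept_id=2 -> matches Legal
  - employee 4 (Karen): dept_id=NULL, no match -> kept with NULL
All 4 rows appear; 1 has NULL department.

SQL:
SELECT a.name, b.name AS department
FROM employees a
LEFT JOIN departments b ON a.dept_id = b.id

Result:
name   | department
-------+-----------
Olivia | HR        
Carol  | HR        
Jack   | Legal     
Karen  | NULL      


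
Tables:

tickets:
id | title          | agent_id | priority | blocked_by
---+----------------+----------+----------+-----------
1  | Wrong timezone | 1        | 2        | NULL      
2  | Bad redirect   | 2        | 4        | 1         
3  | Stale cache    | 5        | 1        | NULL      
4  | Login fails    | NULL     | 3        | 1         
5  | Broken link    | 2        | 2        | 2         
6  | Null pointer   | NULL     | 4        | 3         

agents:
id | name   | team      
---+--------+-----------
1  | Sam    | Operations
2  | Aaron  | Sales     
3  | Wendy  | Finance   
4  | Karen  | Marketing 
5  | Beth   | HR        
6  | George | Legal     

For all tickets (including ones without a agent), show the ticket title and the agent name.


LEFT JOIN keeps every row from tickets (the left table); where agent_id has no match in agents, the agent columns become NULL. Walk through each ticket:
  - ticket 1 (Wrong timezone): agent_id=1 -> matches Sam
  - ticket 2 (Bad redirect): agent_id=2 -> matches Aaron
  - ticket 3 (Stale cache): agent_id=5 -> matches Beth
  - ticket 4 (Login fails): agent_id=NULL, no match -> kept with NULL
  - ticket 5 (Broken link): agent_id=2 -> matches Aaron
  - ticket 6 (Null pointer): agent_id=NULL, no match -> kept with NULL
All 6 rows appear; 2 have NULL agent.

SQL:
SELECT a.title, b.name AS agent
FROM tickets a
LEFT JOIN agents b ON a.agent_id = b.id

Result:
title          | agent
---------------+------
Wrong timezone | Sam  
Bad redirect   | Aaron
Stale cache    | Beth 
Login fails    | NULL 
Broken link    | Aaron
Null pointer   | NULL 


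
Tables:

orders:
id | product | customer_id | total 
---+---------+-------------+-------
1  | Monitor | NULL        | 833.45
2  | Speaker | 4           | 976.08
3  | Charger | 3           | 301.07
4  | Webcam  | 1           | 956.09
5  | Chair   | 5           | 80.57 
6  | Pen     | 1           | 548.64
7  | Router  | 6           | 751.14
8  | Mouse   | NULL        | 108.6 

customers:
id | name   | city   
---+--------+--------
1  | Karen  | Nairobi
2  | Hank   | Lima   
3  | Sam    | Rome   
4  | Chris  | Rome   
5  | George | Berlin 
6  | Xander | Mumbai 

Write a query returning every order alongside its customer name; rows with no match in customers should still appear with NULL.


LEFT JOIN keeps every row from orders (the left table); where customer_id has no match in customers, the customer columns become NULL. Walk through each order:
  - order 1 (Monitor): customer_id=NULL, no match -> kept with NULL
  - order 2 (Speaker): customer_id=4 -> matches Chris
  - order 3 (Charger): customer_id=3 -> matches Sam
  - order 4 (Webcam): customer_id=1 -> matches Karen
  - order 5 (Chair): customer_id=5 -> matches George
  - order 6 (Pen): customer_id=1 -> matches Karen
  - order 7 (Router): customer_id=6 -> matches Xander
  - order 8 (Mouse): customer_id=NULL, no match -> kept with NULL
All 8 rows appear; 2 have NULL customer.

SQL:
SELECT a.product, b.name AS customer
FROM orders a
LEFT JOIN customers b ON a.customer_id = b.id

Result:
product | customer
--------+---------
Monitor | NULL    
Speaker | Chris   
Charger | Sam     
Webcam  | Karen   
Chair   | George  
Pen     | Karen   
Router  | Xander  
Mouse   | NULL    


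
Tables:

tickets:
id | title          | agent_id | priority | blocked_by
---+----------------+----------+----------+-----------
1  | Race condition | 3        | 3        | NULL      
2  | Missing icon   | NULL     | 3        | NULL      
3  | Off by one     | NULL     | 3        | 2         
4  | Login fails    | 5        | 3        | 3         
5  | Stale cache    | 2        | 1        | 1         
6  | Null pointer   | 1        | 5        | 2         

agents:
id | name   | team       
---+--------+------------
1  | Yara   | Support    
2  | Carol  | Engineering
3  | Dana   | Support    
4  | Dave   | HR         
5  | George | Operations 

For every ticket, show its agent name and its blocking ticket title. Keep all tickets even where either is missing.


Two LEFT JOINs from the same base table tickets: one to agents via agent_id, one to tickets itself via blocked_by. Both are LEFT so every ticket is preserved.
Match against agents:
  - ticket 1 (Race condition): agent_id=3 -> matches Dana
  - ticket 2 (Missing icon): agent_id=NULL, no match -> kept with NULL
  - ticket 3 (Off by one): agent_id=NULL, no match -> kept with NULL
  - ticket 4 (Login fails): agent_id=5 -> matches George
  - ticket 5 (Stale cache): agent_id=2 -> matches Carol
  - ticket 6 (Null pointer): agent_id=1 -> matches Yara
Match against tickets (self):
  - ticket 1 (Race condition): blocked_by=NULL -> NULL
  - ticket 2 (Missing icon): blocked_by=NULL -> NULL
  - ticket 3 (Off by one): blocked_by=2 -> Missing icon
  - ticket 4 (Login fails): blocked_by=3 -> Off by one
  - ticket 5 (Stale cache): blocked_by=1 -> Race condition
  - ticket 6 (Null pointer): blocked_by=2 -> Missing icon

SQL:
SELECT a.title, b.name AS agent, c.title AS blocked_by
FROM tickets a
LEFT JOIN agents b ON a.agent_id = b.id
LEFT JOIN tickets c ON a.blocked_by = c.id

Result:
title          | agent  | blocked_by    
---------------+--------+---------------
Race condition | Dana   | NULL          
Missing icon   | NULL   | NULL          
Off by one     | NULL   | Missing icon  
Login fails    | George | Off by one    
Stale cache    | Carol  | Race condition
Null pointer   | Yara   | Missing icon  


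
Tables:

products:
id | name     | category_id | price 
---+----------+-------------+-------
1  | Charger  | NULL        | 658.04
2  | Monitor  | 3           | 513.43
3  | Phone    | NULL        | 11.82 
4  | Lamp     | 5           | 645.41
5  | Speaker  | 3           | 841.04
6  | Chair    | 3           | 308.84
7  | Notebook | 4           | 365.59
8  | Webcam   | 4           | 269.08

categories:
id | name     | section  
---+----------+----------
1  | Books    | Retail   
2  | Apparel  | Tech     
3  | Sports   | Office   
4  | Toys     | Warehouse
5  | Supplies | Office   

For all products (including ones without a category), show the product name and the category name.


LEFT JOIN keeps every row from products (the left table); where category_id has no match in categories, the category columns become NULL. Walk through each product:
  - product 1 (Charger): category_id=NULL, no match -> kept with NULL
  - product 2 (Monitor): category_id=3 -> matches Sports
  - product 3 (Phone): category_id=NULL, no match -> kept with NULL
  - product 4 (Lamp): category_id=5 -> matches Supplies
  - product 5 (Speaker): category_id=3 -> matches Sports
  - product 6 (Chair): category_id=3 -> matches Sports
  - product 7 (Notebook): category_id=4 -> matches Toys
  - product 8 (Webcam): category_id=4 -> matches Toys
All 8 rows appear; 2 have NULL category.

SQL:
SELECT a.name, b.name AS category
FROM products a
LEFT JOIN categories b ON a.category_id = b.id

Result:
name     | category
---------+---------
Charger  | NULL    
Monitor  | Sports  
Phone    | NULL    
Lamp     | Supplies
Speaker  | Sports  
Chair    | Sports  
Notebook | Toys    
Webcam   | Toys    


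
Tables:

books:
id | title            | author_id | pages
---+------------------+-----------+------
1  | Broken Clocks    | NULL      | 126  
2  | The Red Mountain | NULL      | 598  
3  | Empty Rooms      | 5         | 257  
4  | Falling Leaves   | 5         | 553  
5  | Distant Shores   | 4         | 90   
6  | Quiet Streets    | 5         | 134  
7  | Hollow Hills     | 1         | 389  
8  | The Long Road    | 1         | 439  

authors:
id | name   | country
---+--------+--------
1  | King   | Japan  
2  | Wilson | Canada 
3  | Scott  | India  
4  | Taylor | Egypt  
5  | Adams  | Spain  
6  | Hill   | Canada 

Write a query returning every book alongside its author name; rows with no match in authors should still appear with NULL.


LEFT JOIN keeps every row from books (the left table); where author_id has no match in authors, the author columns become NULL. Walk through each book:
  - book 1 (Broken Clocks): author_id=NULL, no match -> kept with NULL
  - book 2 (The Red Mountain): author_id=NULL, no match -> kept with NULL
  - book 3 (Empty Rooms): author_id=5 -> matches Adams
  - book 4 (Falling Leaves): author_id=5 -> matches Adams
  - book 5 (Distant Shores): author_id=4 -> matches Taylor
  - book 6 (Quiet Streets): author_id=5 -> matches Adams
  - book 7 (Hollow Hills): author_id=1 -> matches King
  - book 8 (The Long Road): author_id=1 -> matches King
All 8 rows appear; 2 have NULL author.

SQL:
SELECT a.title, b.name AS author
FROM books a
LEFT JOIN authors b ON a.author_id = b.id

Result:
title            | author
-----------------+-------
Broken Clocks    | NULL  
The Red Mountain | NULL  
Empty Rooms      | Adams 
Falling Leaves   | Adams 
Distant Shores   | Taylor
Quiet Streets    | Adams 
Hollow Hills     | King  
The Long Road    | King  


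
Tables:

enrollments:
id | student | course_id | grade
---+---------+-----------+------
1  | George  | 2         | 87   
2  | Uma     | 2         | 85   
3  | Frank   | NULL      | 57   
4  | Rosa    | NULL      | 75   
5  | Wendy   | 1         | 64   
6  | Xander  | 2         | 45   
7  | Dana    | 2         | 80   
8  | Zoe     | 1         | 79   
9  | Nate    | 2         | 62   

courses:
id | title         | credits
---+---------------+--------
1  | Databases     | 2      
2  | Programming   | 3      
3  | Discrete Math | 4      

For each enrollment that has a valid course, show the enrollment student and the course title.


INNER JOIN keeps only enrollments rows whose course_id matches an id in courses. Walk through each enrollment:
  - enrollment 1 (George): course_id=2 -> matches Programming
  - enrollment 2 (Uma): course_id=2 -> matches Programming
  - enrollment 3 (Frank): course_id=NULL, no match -> dropped
  - enrollment 4 (Rosa): course_id=NULL, no match -> dropped
  - enrollment 5 (Wendy): course_id=1 -> matches Databases
  - enrollment 6 (Xander): course_id=2 -> matches Programming
  - enrollment 7 (Dana): course_id=2 -> matches Programming
  - enrollment 8 (Zoe): course_id=1 -> matches Databases
  - enrollment 9 (Nate): course_id=2 -> matches Programming
So 2 of 9 rows are dropped.

SQL:
SELECT a.student, b.title AS course
FROM enrollments a
INNER JOIN courses b ON a.course_id = b.id

Result:
student | course     
--------+------------
George  | Programming
Uma     | Programming
Wendy   | Databases  
Xander  | Programming
Dana    | Programming
Zoe     | Databases  
Nate    | Programming


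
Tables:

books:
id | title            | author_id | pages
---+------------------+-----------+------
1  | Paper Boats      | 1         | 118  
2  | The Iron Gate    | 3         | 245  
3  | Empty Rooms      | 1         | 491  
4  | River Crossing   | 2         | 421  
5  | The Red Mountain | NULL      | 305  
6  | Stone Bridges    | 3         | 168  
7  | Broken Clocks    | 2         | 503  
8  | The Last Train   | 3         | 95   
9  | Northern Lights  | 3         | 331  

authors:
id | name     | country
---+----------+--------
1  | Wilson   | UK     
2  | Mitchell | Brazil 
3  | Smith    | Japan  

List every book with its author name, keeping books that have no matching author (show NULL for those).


LEFT JOIN keeps every row from books (the left table); where author_id has no match in authors, the author columns become NULL. Walk through each book:
  - book 1 (Paper Boats): author_id=1 -> matches Wilson
  - book 2 (The Iron Gate): author_id=3 -> matches Smith
  - book 3 (Empty Rooms): author_id=1 -> matches Wilson
  - book 4 (River Crossing): author_id=2 -> matches Mitchell
  - book 5 (The Red Mountain): author_id=NULL, no match -> kept with NULL
  - book 6 (Stone Bridges): author_id=3 -> matches Smith
  - book 7 (Broken Clocks): author_id=2 -> matches Mitchell
  - book 8 (The Last Train): author_id=3 -> matches Smith
  - book 9 (Northern Lights): author_id=3 -> matches Smith
All 9 rows appear; 1 has NULL author.

SQL:
SELECT a.title, b.name AS author
FROM books a
LEFT JOIN authors b ON a.author_id = b.id

Result:
title            | author  
-----------------+---------
Paper Boats      | Wilson  
The Iron Gate    | Smith   
Empty Rooms      | Wilson  
River Crossing   | Mitchell
The Red Mountain | NULL    
Stone Bridges    | Smith   
Broken Clocks    | Mitchell
The Last Train   | Smith   
Northern Lights  | Smith   


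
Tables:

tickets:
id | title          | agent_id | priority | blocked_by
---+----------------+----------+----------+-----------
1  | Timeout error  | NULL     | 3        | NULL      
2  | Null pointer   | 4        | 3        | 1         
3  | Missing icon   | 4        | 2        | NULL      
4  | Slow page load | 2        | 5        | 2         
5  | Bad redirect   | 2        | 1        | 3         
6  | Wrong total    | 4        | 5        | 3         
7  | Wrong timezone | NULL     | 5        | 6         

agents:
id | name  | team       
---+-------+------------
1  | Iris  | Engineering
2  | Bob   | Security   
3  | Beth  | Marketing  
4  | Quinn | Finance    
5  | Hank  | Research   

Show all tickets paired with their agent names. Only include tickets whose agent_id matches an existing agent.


INNER JOIN keeps only tickets rows whose agent_id matches an id in agents. Walk through each ticket:
  - ticket 1 (Timeout error): agent_id=NULL, no match -> dropped
  - ticket 2 (Null pointer): agent_id=4 -> matches Quinn
  - ticket 3 (Missing icon): agent_id=4 -> matches Quinn
  - ticket 4 (Slow page load): agent_id=2 -> matches Bob
  - ticket 5 (Bad redirect): agent_id=2 -> matches Bob
  - ticket 6 (Wrong total): agent_id=4 -> matches Quinn
  - ticket 7 (Wrong timezone): agent_id=NULL, no match -> dropped
So 2 of 7 rows are dropped.

SQL:
SELECT a.title, b.name AS agent
FROM tickets a
INNER JOIN agents b ON a.agent_id = b.id

Result:
title          | agent
---------------+------
Null pointer   | Quinn
Missing icon   | Quinn
Slow page load | Bob  
Bad redirect   | Bob  
Wrong total    | Quinn


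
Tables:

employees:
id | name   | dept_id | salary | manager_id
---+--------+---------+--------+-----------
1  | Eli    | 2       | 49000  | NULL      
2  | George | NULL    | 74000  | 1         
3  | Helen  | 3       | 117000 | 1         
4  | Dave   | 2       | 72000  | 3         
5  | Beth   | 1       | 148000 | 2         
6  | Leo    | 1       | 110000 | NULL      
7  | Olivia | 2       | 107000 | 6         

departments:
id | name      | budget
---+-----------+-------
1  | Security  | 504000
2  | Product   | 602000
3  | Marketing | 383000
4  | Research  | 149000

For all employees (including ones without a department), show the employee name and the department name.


LEFT JOIN keeps every row from employees (the left table); where dept_id has no match in departments, the department columns become NULL. Walk through each employee:
  - employee 1 (Eli): dept_id=2 -> matches Product
  - employee 2 (George): dept_id=NULL, no match -> kept with NULL
  - employee 3 (Helen): dept_id=3 -> matches Marketing
  - employee 4 (Dave): dept_id=2 -> matches Product
  - employee 5 (Beth): dept_id=1 -> matches Security
  - employee 6 (Leo): dept_id=1 -> matches Security
  - employee 7 (Olivia): dept_id=2 -> matches Product
All 7 rows appear; 1 has NULL department.

SQL:
SELECT a.name, b.name AS department
FROM employees a
LEFT JOIN departments b ON a.dept_id = b.id

Result:
name   | department
-------+-----------
Eli    | Product   
George | NULL      
Helen  | Marketing 
Dave   | Product   
Beth   | Security  
Leo    | Security  
Olivia | Product   


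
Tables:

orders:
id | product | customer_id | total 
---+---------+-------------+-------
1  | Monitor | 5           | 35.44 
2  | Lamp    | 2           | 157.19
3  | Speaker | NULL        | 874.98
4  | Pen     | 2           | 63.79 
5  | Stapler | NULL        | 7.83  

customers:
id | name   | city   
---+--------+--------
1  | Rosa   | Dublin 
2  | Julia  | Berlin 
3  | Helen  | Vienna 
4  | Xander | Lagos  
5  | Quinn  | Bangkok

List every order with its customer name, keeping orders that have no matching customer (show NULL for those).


LEFT JOIN keeps every row from orders (the left table); where customer_id has no match in customers, the customer columns become NULL. Walk through each order:
  - order 1 (Monitor): customer_id=5 -> matches Quinn
  - order 2 (Lamp): customer_id=2 -> matches Julia
  - order 3 (Speaker): customer_id=NULL, no match -> kept with NULL
  - order 4 (Pen): customer_id=2 -> matches Julia
  - order 5 (Stapler): customer_id=NULL, no match -> kept with NULL
All 5 rows appear; 2 have NULL customer.

SQL:
SELECT a.product, b.name AS customer
FROM orders a
LEFT JOIN customers b ON a.customer_id = b.id

Result:
product | customer
--------+---------
Monitor | Quinn   
Lamp    | Julia   
Speaker | NULL    
Pen     | Julia   
Stapler | NULL    


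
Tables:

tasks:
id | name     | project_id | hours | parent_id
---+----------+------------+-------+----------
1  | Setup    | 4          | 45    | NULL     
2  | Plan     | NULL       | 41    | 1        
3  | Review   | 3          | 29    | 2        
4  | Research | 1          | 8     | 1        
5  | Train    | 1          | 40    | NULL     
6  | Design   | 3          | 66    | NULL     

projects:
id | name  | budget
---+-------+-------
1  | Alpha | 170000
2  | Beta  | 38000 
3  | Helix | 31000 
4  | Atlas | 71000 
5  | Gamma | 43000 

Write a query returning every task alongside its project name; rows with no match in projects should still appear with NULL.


LEFT JOIN keeps every row from tasks (the left table); where project_id has no match in projects, the project columns become NULL. Walk through each task:
  - task 1 (Setup): project_id=4 -> matches Atlas
  - task 2 (Plan): project_id=NULL, no match -> kept with NULL
  - task 3 (Review): project_id=3 -> matches Helix
  - task 4 (Research): project_id=1 -> matches Alpha
  - task 5 (Train): project_id=1 -> matches Alpha
  - task 6 (Design): project_id=3 -> matches Helix
All 6 rows appear; 1 has NULL project.

SQL:
SELECT a.name, b.name AS project
FROM tasks a
LEFT JOIN projects b ON a.project_id = b.id

Result:
name     | project
---------+--------
Setup    | Atlas  
Plan     | NULL   
Review   | Helix  
Research | Alpha  
Train    | Alpha  
Design   | Helix  


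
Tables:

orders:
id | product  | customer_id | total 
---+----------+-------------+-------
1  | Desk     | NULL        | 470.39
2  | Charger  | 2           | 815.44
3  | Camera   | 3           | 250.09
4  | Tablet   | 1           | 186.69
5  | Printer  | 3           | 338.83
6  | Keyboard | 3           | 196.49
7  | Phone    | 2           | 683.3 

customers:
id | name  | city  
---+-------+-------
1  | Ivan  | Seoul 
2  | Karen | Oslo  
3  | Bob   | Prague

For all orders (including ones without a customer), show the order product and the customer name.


LEFT JOIN keeps every row from orders (the left table); where customer_id has no match in customers, the customer columns become NULL. Walk through each order:
  - order 1 (Desk): customer_id=NULL, no match -> kept with NULL
  - order 2 (Charger): customer_id=2 -> matches Karen
  - order 3 (Camera): customer_id=3 -> matches Bob
  - order 4 (Tablet): customer_id=1 -> matches Ivan
  - order 5 (Printer): customer_id=3 -> matches Bob
  - order 6 (Keyboard): customer_id=3 -> matches Bob
  - order 7 (Phone): customer_id=2 -> matches Karen
All 7 rows appear; 1 has NULL customer.

SQL:
SELECT a.product, b.name AS customer
FROM orders a
LEFT JOIN customers b ON a.customer_id = b.id

Result:
product  | customer
---------+---------
Desk     | NULL    
Charger  | Karen   
Camera   | Bob     
Tablet   | Ivan    
Printer  | Bob     
Keyboard | Bob     
Phone    | Karen   


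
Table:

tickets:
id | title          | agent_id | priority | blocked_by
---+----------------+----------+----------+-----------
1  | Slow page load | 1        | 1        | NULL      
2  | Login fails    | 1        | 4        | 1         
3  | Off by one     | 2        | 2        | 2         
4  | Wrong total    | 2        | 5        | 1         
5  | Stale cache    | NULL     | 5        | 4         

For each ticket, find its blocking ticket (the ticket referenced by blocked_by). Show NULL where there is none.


This is a self-join: tickets is joined to a second copy of itself, matching each row's blocked_by to another row's id. Use LEFT JOIN so rows with blocked_by=NULL are kept.
  - ticket 1 (Slow page load): blocked_by=NULL -> NULL
  - ticket 2 (Login fails): blocked_by=1 -> Slow page load
  - ticket 3 (Off by one): blocked_by=2 -> Login fails
  - ticket 4 (Wrong total): blocked_by=1 -> Slow page load
  - ticket 5 (Stale cache): blocked_by=4 -> Wrong total

SQL:
SELECT a.title AS item, b.title AS blocked_by
FROM tickets a
LEFT JOIN tickets b ON a.blocked_by = b.id

Result:
item           | blocked_by    
---------------+---------------
Slow page load | NULL          
Login fails    | Slow page load
Off by one     | Login fails   
Wrong total    | Slow page load
Stale cache    | Wrong total   


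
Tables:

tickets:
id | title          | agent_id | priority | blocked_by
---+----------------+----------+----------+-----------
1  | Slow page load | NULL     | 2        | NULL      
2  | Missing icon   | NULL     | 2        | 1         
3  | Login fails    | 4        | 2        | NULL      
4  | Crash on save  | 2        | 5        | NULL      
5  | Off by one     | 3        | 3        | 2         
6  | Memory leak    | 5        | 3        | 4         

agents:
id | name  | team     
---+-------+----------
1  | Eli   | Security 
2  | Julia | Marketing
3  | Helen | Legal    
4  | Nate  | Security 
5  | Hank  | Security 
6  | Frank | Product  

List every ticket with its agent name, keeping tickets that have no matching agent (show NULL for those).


LEFT JOIN keeps every row from tickets (the left table); where agent_id has no match in agents, the agent columns become NULL. Walk through each ticket:
  - ticket 1 (Slow page load): agent_id=NULL, no match -> kept with NULL
  - ticket 2 (Missing icon): agent_id=NULL, no match -> kept with NULL
  - ticket 3 (Login fails): agent_id=4 -> matches Nate
  - ticket 4 (Crash on save): agent_id=2 -> matches Julia
  - ticket 5 (Off by one): agent_id=3 -> matches Helen
  - ticket 6 (Memory leak): agent_id=5 -> matches Hank
All 6 rows appear; 2 have NULL agent.

SQL:
SELECT a.title, b.name AS agent
FROM tickets a
LEFT JOIN agents b ON a.agent_id = b.id

Result:
title          | agent
---------------+------
Slow page load | NULL 
Missing icon   | NULL 
Login fails    | Nate 
Crash on save  | Julia
Off by one     | Helen
Memory leak    | Hank 


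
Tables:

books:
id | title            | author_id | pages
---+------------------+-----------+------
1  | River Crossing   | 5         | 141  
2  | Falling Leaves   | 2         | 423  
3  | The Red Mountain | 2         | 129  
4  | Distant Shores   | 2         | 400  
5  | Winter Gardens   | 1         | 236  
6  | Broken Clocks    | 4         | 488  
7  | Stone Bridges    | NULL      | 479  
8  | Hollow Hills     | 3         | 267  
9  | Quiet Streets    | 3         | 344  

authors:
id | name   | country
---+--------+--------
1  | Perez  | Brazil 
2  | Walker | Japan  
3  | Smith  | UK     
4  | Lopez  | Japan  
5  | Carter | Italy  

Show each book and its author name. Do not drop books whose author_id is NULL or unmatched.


LEFT JOIN keeps every row from books (the left table); where author_id has no match in authors, the author columns become NULL. Walk through each book:
  - book 1 (River Crossing): author_id=5 -> matches Carter
  - book 2 (Falling Leaves): author_id=2 -> matches Walker
  - book 3 (The Red Mountain): author_id=2 -> matches Walker
  - book 4 (Distant Shores): author_id=2 -> matches Walker
  - book 5 (Winter Gardens): author_id=1 -> matches Perez
  - book 6 (Broken Clocks): author_id=4 -> matches Lopez
  - book 7 (Stone Bridges): author_id=NULL, no match -> kept with NULL
  - book 8 (Hollow Hills): author_id=3 -> matches Smith
  - book 9 (Quiet Streets): author_id=3 -> matches Smith
All 9 rows appear; 1 has NULL author.

SQL:
SELECT a.title, b.name AS author
FROM books a
LEFT JOIN authors b ON a.author_id = b.id

Result:
title            | author
-----------------+-------
River Crossing   | Carter
Falling Leaves   | Walker
The Red Mountain | Walker
Distant Shores   | Walker
Winter Gardens   | Perez 
Broken Clocks    | Lopez 
Stone Bridges    | NULL  
Hollow Hills     | Smith 
Quiet Streets    | Smith 


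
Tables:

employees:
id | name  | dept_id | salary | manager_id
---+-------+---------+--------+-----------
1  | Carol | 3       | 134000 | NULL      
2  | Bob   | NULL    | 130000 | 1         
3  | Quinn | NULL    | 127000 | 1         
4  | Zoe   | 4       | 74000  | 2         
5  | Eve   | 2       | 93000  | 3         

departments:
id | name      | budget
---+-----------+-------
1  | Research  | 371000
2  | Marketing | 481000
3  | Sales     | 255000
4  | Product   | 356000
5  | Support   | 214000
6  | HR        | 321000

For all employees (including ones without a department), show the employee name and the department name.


LEFT JOIN keeps every row from employees (the left table); where dept_id has no match in departments, the department columns become NULL. Walk through each employee:
  - employee 1 (Carol): dept_id=3 -> matches Sales
  - employee 2 (Bob): dept_id=NULL, no match -> kept with NULL
  - employee 3 (Quinn): dept_id=NULL, no match -> kept with NULL
  - employee 4 (Zoe): dept_id=4 -> matches Product
  - employee 5 (Eve): dept_id=2 -> matches Marketing
All 5 rows appear; 2 have NULL department.

SQL:
SELECT a.name, b.name AS department
FROM employees a
LEFT JOIN departments b ON a.dept_id = b.id

Result:
name  | department
------+-----------
Carol | Sales     
Bob   | NULL      
Quinn | NULL      
Zoe   | Product   
Eve   | Marketing 


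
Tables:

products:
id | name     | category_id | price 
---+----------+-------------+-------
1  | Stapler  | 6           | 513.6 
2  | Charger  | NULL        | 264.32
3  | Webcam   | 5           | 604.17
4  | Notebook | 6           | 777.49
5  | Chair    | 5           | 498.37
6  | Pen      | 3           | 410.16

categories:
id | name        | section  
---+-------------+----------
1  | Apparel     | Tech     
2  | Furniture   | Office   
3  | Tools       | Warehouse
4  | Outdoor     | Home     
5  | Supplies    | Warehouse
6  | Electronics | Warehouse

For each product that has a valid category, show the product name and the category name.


INNER JOIN keeps only products rows whose category_id matches an id in categories. Walk through each product:
  - product 1 (Stapler): category_id=6 -> matches Electronics
  - product 2 (Charger): category_id=NULL, no match -> dropped
  - product 3 (Webcam): category_id=5 -> matches Supplies
  - product 4 (Notebook): category_id=6 -> matches Electronics
  - product 5 (Chair): category_id=5 -> matches Supplies
  - product 6 (Pen): category_id=3 -> matches Tools
So 1 of 6 rows is dropped.

SQL:
SELECT a.name, b.name AS category
FROM products a
INNER JOIN categories b ON a.category_id = b.id

Result:
name     | category   
---------+------------
Stapler  | Electronics
Webcam   | Supplies   
Notebook | Electronics
Chair    | Supplies   
Pen      | Tools      


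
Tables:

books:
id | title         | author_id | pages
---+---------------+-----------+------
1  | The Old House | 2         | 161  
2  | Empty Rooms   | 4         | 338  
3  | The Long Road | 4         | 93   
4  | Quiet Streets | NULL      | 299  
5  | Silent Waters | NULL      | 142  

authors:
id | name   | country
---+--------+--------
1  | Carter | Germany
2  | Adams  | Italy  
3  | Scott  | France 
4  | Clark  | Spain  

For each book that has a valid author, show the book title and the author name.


INNER JOIN keeps only books rows whose author_id matches an id in authors. Walk through each book:
  - book 1 (The Old House): author_id=2 -> matches Adams
  - book 2 (Empty Rooms): author_id=4 -> matches Clark
  - book 3 (The Long Road): author_id=4 -> matches Clark
  - book 4 (Quiet Streets): author_id=NULL, no match -> dropped
  - book 5 (Silent Waters): author_id=NULL, no match -> dropped
So 2 of 5 rows are dropped.

SQL:
SELECT a.title, b.name AS author
FROM books a
INNER JOIN authors b ON a.author_id = b.id

Result:
title         | author
--------------+-------
The Old House | Adams 
Empty Rooms   | Clark 
The Long Road | Clark 


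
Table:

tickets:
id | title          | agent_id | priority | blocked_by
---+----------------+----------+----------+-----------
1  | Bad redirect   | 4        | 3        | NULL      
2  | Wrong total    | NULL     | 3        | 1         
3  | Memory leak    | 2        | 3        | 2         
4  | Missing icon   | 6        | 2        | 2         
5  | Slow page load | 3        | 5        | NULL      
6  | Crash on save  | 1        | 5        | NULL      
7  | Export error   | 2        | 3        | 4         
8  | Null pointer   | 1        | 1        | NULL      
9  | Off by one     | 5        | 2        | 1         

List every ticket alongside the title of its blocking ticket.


This is a self-join: tickets is joined to a second copy of itself, matching each row's blocked_by to another row's id. Use LEFT JOIN so rows with blocked_by=NULL are kept.
  - ticket 1 (Bad redirect): blocked_by=NULL -> NULL
  - ticket 2 (Wrong total): blocked_by=1 -> Bad redirect
  - ticket 3 (Memory leak): blocked_by=2 -> Wrong total
  - ticket 4 (Missing icon): blocked_by=2 -> Wrong total
  - ticket 5 (Slow page load): blocked_by=NULL -> NULL
  - ticket 6 (Crash on save): blocked_by=NULL -> NULL
  - ticket 7 (Export error): blocked_by=4 -> Missing icon
  - ticket 8 (Null pointer): blocked_by=NULL -> NULL
  - ticket 9 (Off by one): blocked_by=1 -> Bad redirect

SQL:
SELECT a.title AS item, b.title AS blocked_by
FROM tickets a
LEFT JOIN tickets b ON a.blocked_by = b.id

Result:
item           | blocked_by  
---------------+-------------
Bad redirect   | NULL        
Wrong total    | Bad redirect
Memory leak    | Wrong total 
Missing icon   | Wrong total 
Slow page load | NULL        
Crash on save  | NULL        
Export error   | Missing icon
Null pointer   | NULL        
Off by one     | Bad redirect


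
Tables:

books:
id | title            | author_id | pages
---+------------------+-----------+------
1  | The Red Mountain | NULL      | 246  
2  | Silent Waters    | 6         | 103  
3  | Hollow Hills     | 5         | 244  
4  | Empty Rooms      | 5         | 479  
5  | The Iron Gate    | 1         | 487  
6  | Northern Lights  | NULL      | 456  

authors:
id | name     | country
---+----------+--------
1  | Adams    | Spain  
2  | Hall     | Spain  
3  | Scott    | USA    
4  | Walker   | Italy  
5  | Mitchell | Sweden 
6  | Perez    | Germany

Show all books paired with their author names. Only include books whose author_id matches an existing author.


INNER JOIN keeps only books rows whose author_id matches an id in authors. Walk through each book:
  - book 1 (The Red Mountain): author_id=NULL, no match -> dropped
  - book 2 (Silent Waters): author_id=6 -> matches Perez
  - book 3 (Hollow Hills): author_id=5 -> matches Mitchell
  - book 4 (Empty Rooms): author_id=5 -> matches Mitchell
  - book 5 (The Iron Gate): author_id=1 -> matches Adams
  - book 6 (Northern Lights): author_id=NULL, no match -> dropped
So 2 of 6 rows are dropped.

SQL:
SELECT a.title, b.name AS author
FROM books a
INNER JOIN authors b ON a.author_id = b.id

Result:
title         | author  
--------------+---------
Silent Waters | Perez   
Hollow Hills  | Mitchell
Empty Rooms   | Mitchell
The Iron Gate | Adams   


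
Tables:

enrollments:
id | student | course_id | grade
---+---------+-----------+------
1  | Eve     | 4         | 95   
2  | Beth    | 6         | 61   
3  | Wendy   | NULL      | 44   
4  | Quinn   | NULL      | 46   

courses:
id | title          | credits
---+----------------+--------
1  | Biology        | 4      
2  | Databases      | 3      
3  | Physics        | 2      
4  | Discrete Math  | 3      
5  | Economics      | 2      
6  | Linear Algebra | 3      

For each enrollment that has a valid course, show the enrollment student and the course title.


INNER JOIN keeps only enrollments rows whose course_id matches an id in courses. Walk through each enrollment:
  - enrollment 1 (Eve): course_id=4 -> matches Discrete Math
  - enrollment 2 (Beth): course_id=6 -> matches Linear Algebra
  - enrollment 3 (Wendy): course_id=NULL, no match -> dropped
  - enrollment 4 (Quinn): course_id=NULL, no match -> dropped
So 2 of 4 rows are dropped.

SQL:
SELECT a.student, b.title AS course
FROM enrollments a
INNER JOIN courses b ON a.course_id = b.id

Result:
student | course        
--------+---------------
Eve     | Discrete Math 
Beth    | Linear Algebra


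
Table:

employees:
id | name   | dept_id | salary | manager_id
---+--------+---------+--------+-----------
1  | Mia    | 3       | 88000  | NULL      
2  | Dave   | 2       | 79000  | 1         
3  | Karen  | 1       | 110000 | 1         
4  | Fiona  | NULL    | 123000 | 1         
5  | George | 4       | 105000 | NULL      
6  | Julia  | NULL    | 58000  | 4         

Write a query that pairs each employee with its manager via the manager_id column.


This is a self-join: employees is joined to a second copy of itself, matching each row's manager_id to another row's id. Use LEFT JOIN so rows with manager_id=NULL are kept.
  - employee 1 (Mia): manager_id=NULL -> NULL
  - employee 2 (Dave): manager_id=1 -> Mia
  - employee 3 (Karen): manager_id=1 -> Mia
  - employee 4 (Fiona): manager_id=1 -> Mia
  - employee 5 (George): manager_id=NULL -> NULL
  - employee 6 (Julia): manager_id=4 -> Fiona

SQL:
SELECT a.name AS item, b.name AS manager
FROM employees a
LEFT JOIN employees b ON a.manager_id = b.id

Result:
item   | manager
-------+--------
Mia    | NULL   
Dave   | Mia    
Karen  | Mia    
Fiona  | Mia    
George | NULL   
Julia  | Fiona  


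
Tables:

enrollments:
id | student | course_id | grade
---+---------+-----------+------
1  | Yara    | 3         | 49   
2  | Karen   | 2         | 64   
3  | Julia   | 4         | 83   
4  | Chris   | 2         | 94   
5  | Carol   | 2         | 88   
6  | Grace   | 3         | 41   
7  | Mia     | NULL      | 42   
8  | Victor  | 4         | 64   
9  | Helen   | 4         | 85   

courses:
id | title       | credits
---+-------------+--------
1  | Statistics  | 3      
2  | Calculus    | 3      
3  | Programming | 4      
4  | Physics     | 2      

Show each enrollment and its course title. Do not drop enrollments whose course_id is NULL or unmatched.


LEFT JOIN keeps every row from enrollments (the left table); where course_id has no match in courses, the course columns become NULL. Walk through each enrollment:
  - enrollment 1 (Yara): course_id=3 -> matches Programming
  - enrollment 2 (Karen): course_id=2 -> matches Calculus
  - enrollment 3 (Julia): course_id=4 -> matches Physics
  - enrollment 4 (Chris): course_id=2 -> matches Calculus
  - enrollment 5 (Carol): course_id=2 -> matches Calculus
  - enrollment 6 (Grace): course_id=3 -> matches Programming
  - enrollment 7 (Mia): course_id=NULL, no match -> kept with NULL
  - enrollment 8 (Victor): course_id=4 -> matches Physics
  - enrollment 9 (Helen): course_id=4 -> matches Physics
All 9 rows appear; 1 has NULL course.

SQL:
SELECT a.student, b.title AS course
FROM enrollments a
LEFT JOIN courses b ON a.course_id = b.id

Result:
student | course     
--------+------------
Yara    | Programming
Karen   | Calculus   
Julia   | Physics    
Chris   | Calculus   
Carol   | Calculus   
Grace   | Programming
Mia     | NULL       
Victor  | Physics    
Helen   | Physics    


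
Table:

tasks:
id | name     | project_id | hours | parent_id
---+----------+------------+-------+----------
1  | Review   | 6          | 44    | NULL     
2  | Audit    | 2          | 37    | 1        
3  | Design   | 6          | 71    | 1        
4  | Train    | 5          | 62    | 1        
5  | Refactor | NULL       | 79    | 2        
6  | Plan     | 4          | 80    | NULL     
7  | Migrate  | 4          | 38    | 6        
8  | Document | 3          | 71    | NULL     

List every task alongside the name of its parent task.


This is a self-join: tasks is joined to a second copy of itself, matching each row's parent_id to another row's id. Use LEFT JOIN so rows with parent_id=NULL are kept.
  - task 1 (Review): parent_id=NULL -> NULL
  - task 2 (Audit): parent_id=1 -> Review
  - task 3 (Design): parent_id=1 -> Review
  - task 4 (Train): parent_id=1 -> Review
  - task 5 (Refactor): parent_id=2 -> Audit
  - task 6 (Plan): parent_id=NULL -> NULL
  - task 7 (Migrate): parent_id=6 -> Plan
  - task 8 (Document): parent_id=NULL -> NULL

SQL:
SELECT a.name AS item, b.name AS parent
FROM tasks a
LEFT JOIN tasks b ON a.parent_id = b.id

Result:
item     | parent
---------+-------
Review   | NULL  
Audit    | Review
Design   | Review
Train    | Review
Refactor | Audit 
Plan     | NULL  
Migrate  | Plan  
Document | NULL  


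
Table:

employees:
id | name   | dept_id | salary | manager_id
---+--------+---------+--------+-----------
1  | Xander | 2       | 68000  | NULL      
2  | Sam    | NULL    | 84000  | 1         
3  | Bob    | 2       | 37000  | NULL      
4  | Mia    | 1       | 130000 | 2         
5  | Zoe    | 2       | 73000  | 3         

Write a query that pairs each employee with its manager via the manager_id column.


This is a self-join: employees is joined to a second copy of itself, matching each row's manager_id to another row's id. Use LEFT JOIN so rows with manager_id=NULL are kept.
  - employee 1 (Xander): manager_id=NULL -> NULL
  - employee 2 (Sam): manager_id=1 -> Xander
  - employee 3 (Bob): manager_id=NULL -> NULL
  - employee 4 (Mia): manager_id=2 -> Sam
  - employee 5 (Zoe): manager_id=3 -> Bob

SQL:
SELECT a.name AS item, b.name AS manager
FROM employees a
LEFT JOIN employees b ON a.manager_id = b.id

Result:
item   | manager
-------+--------
Xander | NULL   
Sam    | Xander 
Bob    | NULL   
Mia    | Sam    
Zoe    | Bob    
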